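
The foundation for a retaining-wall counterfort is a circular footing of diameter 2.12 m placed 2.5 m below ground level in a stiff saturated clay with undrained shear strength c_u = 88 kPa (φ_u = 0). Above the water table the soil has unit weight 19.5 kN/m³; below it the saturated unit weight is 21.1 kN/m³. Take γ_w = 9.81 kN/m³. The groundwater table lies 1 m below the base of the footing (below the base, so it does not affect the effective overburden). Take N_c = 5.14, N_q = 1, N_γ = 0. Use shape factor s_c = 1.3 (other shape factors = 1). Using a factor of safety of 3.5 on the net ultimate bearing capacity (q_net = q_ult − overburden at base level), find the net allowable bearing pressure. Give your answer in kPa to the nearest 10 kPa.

Overburden at base level: q = 19.5 × 2.5 = 48.75 kPa.
Cohesion term c·N_c·s_c = 88 × 5.14 × 1.3 = 588.02 kPa; surcharge term q·N_q = 48.75 × 1 = 48.75 kPa.
q_ult = 588.02 + 48.75 = 636.77 kPa.
q_net = 636.77 − 48.75 = 588.02 kPa.
q_all(net) = 588.02 / 3.5 = 168 kPa.

q_all(net) ≈ 170 kPa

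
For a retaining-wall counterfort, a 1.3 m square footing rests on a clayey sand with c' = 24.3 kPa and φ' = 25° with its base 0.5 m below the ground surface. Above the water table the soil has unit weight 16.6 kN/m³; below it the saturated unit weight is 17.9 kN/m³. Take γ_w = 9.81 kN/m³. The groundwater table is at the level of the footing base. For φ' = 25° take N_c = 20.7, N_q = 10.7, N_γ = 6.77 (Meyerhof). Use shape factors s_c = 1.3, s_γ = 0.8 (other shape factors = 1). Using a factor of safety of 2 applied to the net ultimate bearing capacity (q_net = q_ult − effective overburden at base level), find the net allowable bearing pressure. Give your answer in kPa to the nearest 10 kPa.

Effective surcharge at the founding depth q = γ·D_f = 16.6 × 0.5 = 8.3 kPa.
The water table coincides with the base, so in the self-weight term γ → γ' = 8.09 kN/m³.
q_ult = c·N_c·s_c + q·N_q + 0.5·γ·B·N_γ·s_γ
     = 24.3 × 20.7 × 1.3 + 8.3 × 10.7 + 0.5 × 8.09 × 1.3 × 6.77 × 0.8
     = 653.91 + 88.81 + 28.48 = 771.2 kPa.
Net ultimate: q_net = 771.2 − 8.3 = 762.9 kPa.
q_all(net) = 762.9 / 2 = 381.45 kPa.

q_all(net) ≈ 380 kPa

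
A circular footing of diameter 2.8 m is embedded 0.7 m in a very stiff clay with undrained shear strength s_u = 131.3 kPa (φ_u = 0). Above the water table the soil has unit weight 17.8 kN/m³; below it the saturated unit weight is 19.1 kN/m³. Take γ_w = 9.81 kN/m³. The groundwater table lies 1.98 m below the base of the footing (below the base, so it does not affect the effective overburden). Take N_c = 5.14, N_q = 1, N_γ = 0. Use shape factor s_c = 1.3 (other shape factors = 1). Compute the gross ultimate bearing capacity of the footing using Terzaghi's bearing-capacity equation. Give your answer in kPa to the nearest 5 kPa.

q_ult ≈ 890 kPa

q = γ·D_f = 17.8 × 0.7 = 12.46 kPa.
c·N_c·s_c = 131.3 × 5.14 × 1.3 = 877.35 kPa
q·N_q = 12.46 × 1 = 12.46 kPa
q_ult = 877.35 + 12.46 = 889.81 kPa.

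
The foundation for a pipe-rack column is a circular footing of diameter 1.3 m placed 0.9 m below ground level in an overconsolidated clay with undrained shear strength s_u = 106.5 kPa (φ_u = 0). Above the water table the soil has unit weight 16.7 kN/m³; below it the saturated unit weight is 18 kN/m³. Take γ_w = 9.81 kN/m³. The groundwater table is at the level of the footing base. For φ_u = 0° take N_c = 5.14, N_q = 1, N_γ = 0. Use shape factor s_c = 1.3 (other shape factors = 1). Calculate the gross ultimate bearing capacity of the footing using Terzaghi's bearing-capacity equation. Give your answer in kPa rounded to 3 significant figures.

q_ult ≈ 727 kPa

q = γ·D_f = 16.7 × 0.9 = 15.03 kPa.
c·N_c·s_c = 106.5 × 5.14 × 1.3 = 711.63 kPa
q·N_q = 15.03 × 1 = 15.03 kPa
q_ult = 711.63 + 15.03 = 726.66 kPa.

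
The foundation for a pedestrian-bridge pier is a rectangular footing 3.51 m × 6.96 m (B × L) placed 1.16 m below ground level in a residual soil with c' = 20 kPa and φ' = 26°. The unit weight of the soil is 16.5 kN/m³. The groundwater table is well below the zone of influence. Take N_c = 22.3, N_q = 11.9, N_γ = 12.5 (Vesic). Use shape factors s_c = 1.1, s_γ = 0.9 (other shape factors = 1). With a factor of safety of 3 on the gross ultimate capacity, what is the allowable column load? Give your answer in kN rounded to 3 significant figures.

P_all ≈ 8500 kN

Overburden at base level: q = 16.5 × 1.16 = 19.14 kPa.
Cohesion term c·N_c·s_c = 20 × 22.3 × 1.1 = 490.6 kPa; surcharge term q·N_q = 19.14 × 11.9 = 227.77 kPa; self-weight term 0.5·γ·B·N_γ·s_γ = 0.5 × 16.5 × 3.51 × 12.5 × 0.9 = 325.77 kPa.
q_ult = 490.6 + 227.77 + 325.77 = 1044.1 kPa.
Gross allowable pressure q_all = 1044.1 / 3 = 348.05 kPa.
Footing area = 24.4296 m², so allowable column load = 348.05 × 24.4296 = 8502.6 kN.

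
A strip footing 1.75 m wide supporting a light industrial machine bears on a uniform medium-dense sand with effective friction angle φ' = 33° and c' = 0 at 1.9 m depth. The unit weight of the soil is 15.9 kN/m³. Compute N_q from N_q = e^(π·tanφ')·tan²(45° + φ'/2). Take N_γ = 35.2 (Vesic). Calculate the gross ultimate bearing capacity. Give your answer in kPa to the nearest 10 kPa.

q_ult ≈ 1280 kPa

tan33° = 0.6494, so N_q = e^(π×0.6494)·tan²(61.5°) = 7.692 × 3.392 = 26.09.
Overburden at base level: q = 15.9 × 1.9 = 30.21 kPa.
Surcharge term q·N_q = 30.21 × 26.092 = 788.24 kPa; self-weight term 0.5·γ·B·N_γ = 0.5 × 15.9 × 1.75 × 35.2 = 489.72 kPa.
q_ult = 788.24 + 489.72 = 1278 kPa.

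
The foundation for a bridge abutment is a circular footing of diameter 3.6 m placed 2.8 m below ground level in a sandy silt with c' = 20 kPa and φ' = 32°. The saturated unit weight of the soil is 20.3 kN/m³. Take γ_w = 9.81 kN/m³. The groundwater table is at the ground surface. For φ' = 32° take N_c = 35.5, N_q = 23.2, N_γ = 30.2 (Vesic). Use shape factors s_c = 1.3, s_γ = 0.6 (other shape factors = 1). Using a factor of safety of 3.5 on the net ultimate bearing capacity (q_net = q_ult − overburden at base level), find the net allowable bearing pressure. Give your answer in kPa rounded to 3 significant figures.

q_all(net) ≈ 548 kPa

γ' = 20.3 − 9.81 = 10.49 kN/m³ (submerged throughout). q = 10.49 × 2.8 = 29.372 kPa; the same γ' applies in the ½γBN_γ term.
c·N_c·s_c = 20 × 35.5 × 1.3 = 923 kPa
q·N_q = 29.372 × 23.2 = 681.43 kPa
0.5·γ·B·N_γ·s_γ = 0.5 × 10.49 × 3.6 × 30.2 × 0.6 = 342.14 kPa
q_ult = 923 + 681.43 + 342.14 = 1946.6 kPa.
q_net = 1946.6 − 29.372 = 1917.2 kPa.
q_all(net) = 1917.2 / 3.5 = 547.77 kPa.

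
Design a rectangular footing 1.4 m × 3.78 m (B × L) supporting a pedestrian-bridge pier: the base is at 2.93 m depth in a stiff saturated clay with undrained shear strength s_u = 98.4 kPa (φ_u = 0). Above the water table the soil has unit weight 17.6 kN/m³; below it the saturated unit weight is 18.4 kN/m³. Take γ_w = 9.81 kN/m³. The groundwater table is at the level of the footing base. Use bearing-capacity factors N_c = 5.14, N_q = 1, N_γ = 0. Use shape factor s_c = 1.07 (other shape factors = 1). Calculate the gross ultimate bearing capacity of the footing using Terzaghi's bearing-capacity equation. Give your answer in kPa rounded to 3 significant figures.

q = γ·D_f = 17.6 × 2.93 = 51.568 kPa.
c·N_c·s_c = 98.4 × 5.14 × 1.07 = 541.18 kPa
q·N_q = 51.568 × 1 = 51.568 kPa
q_ult = 541.18 + 51.568 = 592.75 kPa.

q_ult ≈ 593 kPa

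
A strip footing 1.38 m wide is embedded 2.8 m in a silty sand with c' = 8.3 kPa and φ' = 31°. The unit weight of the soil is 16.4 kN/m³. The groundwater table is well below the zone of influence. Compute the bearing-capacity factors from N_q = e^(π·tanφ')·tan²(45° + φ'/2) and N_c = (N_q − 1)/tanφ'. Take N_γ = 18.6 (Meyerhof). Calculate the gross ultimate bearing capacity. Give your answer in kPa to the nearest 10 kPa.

tan31° = 0.6009, so N_q = e^(π×0.6009)·tan²(60.5°) = 6.604 × 3.124 = 20.63.
N_c = (20.63 − 1)/tan31° = 32.67.
q = γ·D_f = 16.4 × 2.8 = 45.92 kPa.
c·N_c = 8.3 × 32.671 = 271.17 kPa
q·N_q = 45.92 × 20.631 = 947.37 kPa
0.5·γ·B·N_γ = 0.5 × 16.4 × 1.38 × 18.6 = 210.48 kPa
q_ult = 271.17 + 947.37 + 210.48 = 1429 kPa.

q_ult ≈ 1430 kPa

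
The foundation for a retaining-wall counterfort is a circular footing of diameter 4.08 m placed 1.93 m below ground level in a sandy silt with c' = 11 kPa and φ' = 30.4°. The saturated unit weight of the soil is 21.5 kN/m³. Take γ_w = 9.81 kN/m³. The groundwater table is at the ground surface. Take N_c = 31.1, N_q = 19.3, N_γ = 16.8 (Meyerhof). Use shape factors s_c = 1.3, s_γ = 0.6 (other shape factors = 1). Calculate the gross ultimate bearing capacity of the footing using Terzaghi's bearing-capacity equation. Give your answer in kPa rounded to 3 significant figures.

With the water table at the surface the whole profile is submerged: γ' = 21.5 − 9.81 = 11.69 kN/m³, so q = γ'·D_f = 22.562 kPa; the same γ' applies in the ½γBN_γ term.
q_ult = c·N_c·s_c + q·N_q + 0.5·γ·B·N_γ·s_γ
     = 11 × 31.1 × 1.3 + 22.562 × 19.3 + 0.5 × 11.69 × 4.08 × 16.8 × 0.6
     = 444.73 + 435.44 + 240.38 = 1120.6 kPa.

q_ult ≈ 1120 kPa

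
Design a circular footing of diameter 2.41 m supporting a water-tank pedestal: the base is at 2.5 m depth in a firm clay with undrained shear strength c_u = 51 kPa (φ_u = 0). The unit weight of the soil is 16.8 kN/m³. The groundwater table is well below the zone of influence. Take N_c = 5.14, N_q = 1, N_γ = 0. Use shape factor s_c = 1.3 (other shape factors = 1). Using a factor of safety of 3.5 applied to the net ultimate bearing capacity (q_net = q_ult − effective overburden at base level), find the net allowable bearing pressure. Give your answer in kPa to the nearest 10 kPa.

q_all(net) ≈ 100 kPa

Overburden at base level: q = 16.8 × 2.5 = 42 kPa.
Cohesion term c·N_c·s_c = 51 × 5.14 × 1.3 = 340.78 kPa; surcharge term q·N_q = 42 × 1 = 42 kPa.
q_ult = 340.78 + 42 = 382.78 kPa.
Net ultimate: q_net = 382.78 − 42 = 340.78 kPa.
q_all(net) = 340.78 / 3.5 = 97.366 kPa.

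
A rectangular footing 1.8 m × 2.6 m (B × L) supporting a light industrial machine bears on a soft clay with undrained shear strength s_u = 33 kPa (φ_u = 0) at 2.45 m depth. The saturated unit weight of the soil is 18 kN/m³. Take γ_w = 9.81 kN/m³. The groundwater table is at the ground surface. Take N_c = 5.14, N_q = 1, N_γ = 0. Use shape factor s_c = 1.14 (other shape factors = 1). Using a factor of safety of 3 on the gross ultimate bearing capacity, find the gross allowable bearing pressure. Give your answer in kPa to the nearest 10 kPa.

Water table at ground surface, so effective unit weight γ' = 18 − 9.81 = 8.19 kN/m³ is used throughout; overburden q = 8.19 × 2.45 = 20.066 kPa.
Cohesion term c·N_c·s_c = 33 × 5.14 × 1.14 = 193.37 kPa; surcharge term q·N_q = 20.066 × 1 = 20.066 kPa.
q_ult = 193.37 + 20.066 = 213.43 kPa.
q_all = 213.43 / 3 = 71.144 kPa.

q_all ≈ 70 kPa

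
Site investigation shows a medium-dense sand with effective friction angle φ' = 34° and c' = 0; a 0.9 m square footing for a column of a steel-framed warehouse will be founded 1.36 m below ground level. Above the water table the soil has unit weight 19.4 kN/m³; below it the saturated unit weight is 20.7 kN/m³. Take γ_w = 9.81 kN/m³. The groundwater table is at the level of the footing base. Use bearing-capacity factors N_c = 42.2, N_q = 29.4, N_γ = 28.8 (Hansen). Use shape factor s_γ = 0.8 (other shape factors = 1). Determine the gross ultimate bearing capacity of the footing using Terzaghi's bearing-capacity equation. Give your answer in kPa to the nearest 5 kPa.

q_ult ≈ 890 kPa

q = γ·D_f = 19.4 × 1.36 = 26.384 kPa.
For the ½γBN_γ term take γ' = 20.7 − 9.81 = 10.89 kN/m³ (soil below base is submerged).
q·N_q = 26.384 × 29.4 = 775.69 kPa
0.5·γ·B·N_γ·s_γ = 0.5 × 10.89 × 0.9 × 28.8 × 0.8 = 112.91 kPa
q_ult = 775.69 + 112.91 = 888.6 kPa.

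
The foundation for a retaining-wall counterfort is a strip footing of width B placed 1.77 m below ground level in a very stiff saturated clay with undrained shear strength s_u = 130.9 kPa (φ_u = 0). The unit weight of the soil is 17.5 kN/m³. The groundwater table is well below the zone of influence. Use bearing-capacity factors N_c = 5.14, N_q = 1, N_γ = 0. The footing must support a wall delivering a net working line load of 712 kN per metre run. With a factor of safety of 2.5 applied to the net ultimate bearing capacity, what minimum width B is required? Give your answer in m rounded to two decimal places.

Effective surcharge at the founding depth q = γ·D_f = 17.5 × 1.77 = 30.975 kPa.
q_ult = c·N_c + q·N_q
     = 130.9 × 5.14 + 30.975 × 1
     = 672.83 + 30.975 = 703.8 kPa.
For φ = 0 the ½γBN_γ term vanishes, so q_ult is independent of B. q_net = 703.8 − 30.975 = 672.83 kPa; q_all(net) = 672.83/2.5 = 269.13 kPa.
Required width B = w / q_all(net) = 712 / 269.13 = 2.646 m.

B = 2.65 m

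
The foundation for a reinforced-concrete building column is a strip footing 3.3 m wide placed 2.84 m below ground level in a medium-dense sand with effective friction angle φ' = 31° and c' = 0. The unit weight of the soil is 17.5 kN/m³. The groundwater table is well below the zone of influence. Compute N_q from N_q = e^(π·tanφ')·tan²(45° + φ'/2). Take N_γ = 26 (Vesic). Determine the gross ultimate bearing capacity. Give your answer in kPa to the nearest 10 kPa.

tan31° = 0.6009, so N_q = e^(π×0.6009)·tan²(60.5°) = 6.604 × 3.124 = 20.63.
q = γ·D_f = 17.5 × 2.84 = 49.7 kPa.
q·N_q = 49.7 × 20.631 = 1025.4 kPa
0.5·γ·B·N_γ = 0.5 × 17.5 × 3.3 × 26 = 750.75 kPa
q_ult = 1025.4 + 750.75 = 1776.1 kPa.

q_ult ≈ 1780 kPa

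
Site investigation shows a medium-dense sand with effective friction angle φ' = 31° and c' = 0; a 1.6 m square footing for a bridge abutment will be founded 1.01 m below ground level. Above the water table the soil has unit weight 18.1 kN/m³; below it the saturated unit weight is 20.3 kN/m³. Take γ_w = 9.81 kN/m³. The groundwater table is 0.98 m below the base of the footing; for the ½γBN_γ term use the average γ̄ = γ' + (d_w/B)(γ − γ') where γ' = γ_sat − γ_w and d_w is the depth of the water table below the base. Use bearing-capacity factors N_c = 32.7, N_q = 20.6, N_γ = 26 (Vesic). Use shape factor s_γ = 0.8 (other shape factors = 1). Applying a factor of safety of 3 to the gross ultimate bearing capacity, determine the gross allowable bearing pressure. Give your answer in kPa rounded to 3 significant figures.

Effective surcharge at the founding depth q = γ·D_f = 18.1 × 1.01 = 18.281 kPa.
With d_w = 0.98 m < B, γ̄ = 10.49 + (0.98/1.6) × (18.1 − 10.49) = 15.151 kN/m³.
q_ult = q·N_q + 0.5·γ·B·N_γ·s_γ
     = 18.281 × 20.6 + 0.5 × 15.151 × 1.6 × 26 × 0.8
     = 376.59 + 252.11 = 628.7 kPa.
q_all = q_ult / FS = 628.7 / 3 = 209.57 kPa.

q_all ≈ 210 kPa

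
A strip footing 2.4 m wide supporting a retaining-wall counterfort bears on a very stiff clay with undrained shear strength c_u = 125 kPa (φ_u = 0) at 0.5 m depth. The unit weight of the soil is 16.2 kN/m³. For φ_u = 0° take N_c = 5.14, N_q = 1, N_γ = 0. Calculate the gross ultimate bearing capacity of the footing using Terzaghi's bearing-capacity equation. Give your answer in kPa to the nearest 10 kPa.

q_ult ≈ 650 kPa

Effective surcharge at the founding depth q = γ·D_f = 16.2 × 0.5 = 8.1 kPa.
q_ult = c·N_c + q·N_q
     = 125 × 5.14 + 8.1 × 1
     = 642.5 + 8.1 = 650.6 kPa.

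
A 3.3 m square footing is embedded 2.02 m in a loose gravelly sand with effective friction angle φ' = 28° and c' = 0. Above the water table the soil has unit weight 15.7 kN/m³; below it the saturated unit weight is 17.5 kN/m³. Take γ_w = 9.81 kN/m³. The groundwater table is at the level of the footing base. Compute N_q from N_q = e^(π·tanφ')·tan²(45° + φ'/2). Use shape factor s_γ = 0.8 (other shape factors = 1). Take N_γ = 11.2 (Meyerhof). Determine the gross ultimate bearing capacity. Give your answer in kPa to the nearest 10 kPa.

q_ult ≈ 580 kPa

tan28° = 0.5317, so N_q = e^(π×0.5317)·tan²(59°) = 5.314 × 2.77 = 14.72.
q = γ·D_f = 15.7 × 2.02 = 31.714 kPa.
For the ½γBN_γ term take γ' = 17.5 − 9.81 = 7.69 kN/m³ (soil below base is submerged).
q·N_q = 31.714 × 14.72 = 466.83 kPa
0.5·γ·B·N_γ·s_γ = 0.5 × 7.69 × 3.3 × 11.2 × 0.8 = 113.69 kPa
q_ult = 466.83 + 113.69 = 580.52 kPa.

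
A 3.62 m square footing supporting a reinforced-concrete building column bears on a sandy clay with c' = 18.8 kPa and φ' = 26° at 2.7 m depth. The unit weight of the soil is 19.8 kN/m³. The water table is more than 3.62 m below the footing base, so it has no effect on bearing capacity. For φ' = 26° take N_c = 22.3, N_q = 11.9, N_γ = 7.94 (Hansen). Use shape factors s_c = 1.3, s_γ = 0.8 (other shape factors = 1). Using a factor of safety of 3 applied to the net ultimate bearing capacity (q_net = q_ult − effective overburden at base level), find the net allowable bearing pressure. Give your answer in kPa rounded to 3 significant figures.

q_all(net) ≈ 452 kPa

Effective surcharge at the founding depth q = γ·D_f = 19.8 × 2.7 = 53.46 kPa.
q_ult = c·N_c·s_c + q·N_q + 0.5·γ·B·N_γ·s_γ
     = 18.8 × 22.3 × 1.3 + 53.46 × 11.9 + 0.5 × 19.8 × 3.62 × 7.94 × 0.8
     = 545.01 + 636.17 + 227.64 = 1408.8 kPa.
Net ultimate: q_net = 1408.8 − 53.46 = 1355.4 kPa.
q_all(net) = 1355.4 / 3 = 451.79 kPa.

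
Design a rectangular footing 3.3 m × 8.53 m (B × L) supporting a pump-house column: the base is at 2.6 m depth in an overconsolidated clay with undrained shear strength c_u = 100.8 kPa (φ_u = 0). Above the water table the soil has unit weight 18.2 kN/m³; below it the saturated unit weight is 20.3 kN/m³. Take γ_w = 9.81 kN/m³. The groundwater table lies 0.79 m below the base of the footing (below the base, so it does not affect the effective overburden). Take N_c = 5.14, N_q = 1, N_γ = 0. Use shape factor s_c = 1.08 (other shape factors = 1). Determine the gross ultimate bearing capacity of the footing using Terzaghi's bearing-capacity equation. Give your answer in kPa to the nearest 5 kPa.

q_ult ≈ 605 kPa

Effective surcharge at the founding depth q = γ·D_f = 18.2 × 2.6 = 47.32 kPa.
q_ult = c·N_c·s_c + q·N_q
     = 100.8 × 5.14 × 1.08 + 47.32 × 1
     = 559.56 + 47.32 = 606.88 kPa.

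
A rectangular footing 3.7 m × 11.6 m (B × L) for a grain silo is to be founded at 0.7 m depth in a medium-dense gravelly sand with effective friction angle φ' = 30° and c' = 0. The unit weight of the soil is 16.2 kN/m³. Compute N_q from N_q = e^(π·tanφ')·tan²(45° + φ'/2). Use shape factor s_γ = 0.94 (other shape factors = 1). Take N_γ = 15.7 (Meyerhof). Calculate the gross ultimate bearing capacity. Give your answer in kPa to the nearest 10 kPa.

q_ult ≈ 650 kPa

tan30° = 0.5774, so N_q = e^(π×0.5774)·tan²(60°) = 6.134 × 3.0 = 18.4.
q = γ·D_f = 16.2 × 0.7 = 11.34 kPa.
q·N_q = 11.34 × 18.401 = 208.67 kPa
0.5·γ·B·N_γ·s_γ = 0.5 × 16.2 × 3.7 × 15.7 × 0.94 = 442.3 kPa
q_ult = 208.67 + 442.3 = 650.97 kPa.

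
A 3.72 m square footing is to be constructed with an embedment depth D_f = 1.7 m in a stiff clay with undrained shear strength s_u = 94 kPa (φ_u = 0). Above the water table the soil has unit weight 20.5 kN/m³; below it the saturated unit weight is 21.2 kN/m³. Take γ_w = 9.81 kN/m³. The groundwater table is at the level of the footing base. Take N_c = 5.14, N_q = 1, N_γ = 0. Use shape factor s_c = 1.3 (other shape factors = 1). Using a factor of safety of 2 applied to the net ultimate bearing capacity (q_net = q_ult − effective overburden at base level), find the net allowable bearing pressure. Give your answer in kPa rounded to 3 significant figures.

q_all(net) ≈ 314 kPa

Overburden at base level: q = 20.5 × 1.7 = 34.85 kPa.
Cohesion term c·N_c·s_c = 94 × 5.14 × 1.3 = 628.11 kPa; surcharge term q·N_q = 34.85 × 1 = 34.85 kPa.
q_ult = 628.11 + 34.85 = 662.96 kPa.
Net ultimate: q_net = 662.96 − 34.85 = 628.11 kPa.
q_all(net) = 628.11 / 2 = 314.05 kPa.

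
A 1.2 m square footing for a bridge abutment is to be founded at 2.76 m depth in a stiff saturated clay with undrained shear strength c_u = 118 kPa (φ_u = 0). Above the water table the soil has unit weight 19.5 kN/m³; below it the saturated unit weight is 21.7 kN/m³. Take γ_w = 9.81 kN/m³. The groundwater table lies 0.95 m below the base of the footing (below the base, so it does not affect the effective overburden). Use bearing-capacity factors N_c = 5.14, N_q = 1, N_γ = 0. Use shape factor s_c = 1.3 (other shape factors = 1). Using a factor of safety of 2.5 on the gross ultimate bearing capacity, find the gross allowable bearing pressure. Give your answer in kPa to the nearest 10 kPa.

q_all ≈ 340 kPa

q = γ·D_f = 19.5 × 2.76 = 53.82 kPa.
c·N_c·s_c = 118 × 5.14 × 1.3 = 788.48 kPa
q·N_q = 53.82 × 1 = 53.82 kPa
q_ult = 788.48 + 53.82 = 842.3 kPa.
q_all = 842.3 / 2.5 = 336.92 kPa.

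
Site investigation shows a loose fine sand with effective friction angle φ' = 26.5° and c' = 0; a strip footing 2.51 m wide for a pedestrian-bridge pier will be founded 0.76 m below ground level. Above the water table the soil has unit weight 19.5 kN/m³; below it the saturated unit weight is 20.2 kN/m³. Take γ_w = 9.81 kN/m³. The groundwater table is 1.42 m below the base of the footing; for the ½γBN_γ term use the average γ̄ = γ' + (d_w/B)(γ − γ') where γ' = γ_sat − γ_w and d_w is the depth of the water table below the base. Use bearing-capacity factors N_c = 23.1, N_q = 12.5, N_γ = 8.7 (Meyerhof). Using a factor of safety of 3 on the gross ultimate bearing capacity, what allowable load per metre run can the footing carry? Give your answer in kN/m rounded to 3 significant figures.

≈ 297 kN/m

Overburden at base level: q = 19.5 × 0.76 = 14.82 kPa.
The water table is 1.42 m below the base (< B = 2.51 m), so the ½γBN_γ term uses γ̄ = γ' + (d_w/B)(γ − γ') = 10.39 + (1.42/2.51)(19.5 − 10.39) = 15.544 kN/m³.
Surcharge term q·N_q = 14.82 × 12.5 = 185.25 kPa; self-weight term 0.5·γ·B·N_γ = 0.5 × 15.544 × 2.51 × 8.7 = 169.72 kPa.
q_ult = 185.25 + 169.72 = 354.97 kPa.
Gross allowable pressure q_all = 354.97 / 3 = 118.32 kPa.
Allowable wall load = q_all × B = 118.32 × 2.51 = 296.99 kN per metre run.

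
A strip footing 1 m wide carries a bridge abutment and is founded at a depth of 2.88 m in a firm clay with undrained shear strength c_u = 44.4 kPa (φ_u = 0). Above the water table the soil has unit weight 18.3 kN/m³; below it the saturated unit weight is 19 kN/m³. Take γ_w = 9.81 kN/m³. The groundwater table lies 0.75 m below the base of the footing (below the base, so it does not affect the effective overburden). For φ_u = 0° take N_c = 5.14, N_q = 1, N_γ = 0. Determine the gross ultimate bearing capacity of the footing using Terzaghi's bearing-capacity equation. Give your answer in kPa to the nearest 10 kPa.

Overburden at base level: q = 18.3 × 2.88 = 52.704 kPa.
Cohesion term c·N_c = 44.4 × 5.14 = 228.22 kPa; surcharge term q·N_q = 52.704 × 1 = 52.704 kPa.
q_ult = 228.22 + 52.704 = 280.92 kPa.

q_ult ≈ 280 kPa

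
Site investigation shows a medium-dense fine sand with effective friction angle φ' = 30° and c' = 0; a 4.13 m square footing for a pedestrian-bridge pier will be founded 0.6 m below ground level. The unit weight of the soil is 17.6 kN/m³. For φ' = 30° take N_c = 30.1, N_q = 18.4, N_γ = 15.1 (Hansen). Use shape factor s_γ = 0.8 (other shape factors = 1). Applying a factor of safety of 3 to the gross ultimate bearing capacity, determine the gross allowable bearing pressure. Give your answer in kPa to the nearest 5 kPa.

Effective surcharge at the founding depth q = γ·D_f = 17.6 × 0.6 = 10.56 kPa.
q_ult = q·N_q + 0.5·γ·B·N_γ·s_γ
     = 10.56 × 18.4 + 0.5 × 17.6 × 4.13 × 15.1 × 0.8
     = 194.3 + 439.04 = 633.34 kPa.
q_all = q_ult / FS = 633.34 / 3 = 211.11 kPa.

q_all ≈ 210 kPa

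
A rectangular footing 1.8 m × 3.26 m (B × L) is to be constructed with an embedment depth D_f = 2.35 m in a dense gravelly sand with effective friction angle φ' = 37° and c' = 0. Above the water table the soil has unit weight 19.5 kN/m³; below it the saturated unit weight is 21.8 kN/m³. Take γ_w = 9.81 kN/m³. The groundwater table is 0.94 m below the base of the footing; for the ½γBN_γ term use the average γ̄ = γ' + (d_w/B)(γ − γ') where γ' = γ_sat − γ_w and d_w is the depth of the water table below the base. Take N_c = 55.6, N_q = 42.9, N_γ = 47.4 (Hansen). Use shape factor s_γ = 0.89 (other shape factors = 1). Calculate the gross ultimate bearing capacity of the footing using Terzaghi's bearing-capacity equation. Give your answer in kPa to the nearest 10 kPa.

q_ult ≈ 2570 kPa

Overburden at base level: q = 19.5 × 2.35 = 45.825 kPa.
The water table is 0.94 m below the base (< B = 1.8 m), so the ½γBN_γ term uses γ̄ = γ' + (d_w/B)(γ − γ') = 11.99 + (0.94/1.8)(19.5 − 11.99) = 15.912 kN/m³.
Surcharge term q·N_q = 45.825 × 42.9 = 1965.9 kPa; self-weight term 0.5·γ·B·N_γ·s_γ = 0.5 × 15.912 × 1.8 × 47.4 × 0.89 = 604.13 kPa.
q_ult = 1965.9 + 604.13 = 2570 kPa.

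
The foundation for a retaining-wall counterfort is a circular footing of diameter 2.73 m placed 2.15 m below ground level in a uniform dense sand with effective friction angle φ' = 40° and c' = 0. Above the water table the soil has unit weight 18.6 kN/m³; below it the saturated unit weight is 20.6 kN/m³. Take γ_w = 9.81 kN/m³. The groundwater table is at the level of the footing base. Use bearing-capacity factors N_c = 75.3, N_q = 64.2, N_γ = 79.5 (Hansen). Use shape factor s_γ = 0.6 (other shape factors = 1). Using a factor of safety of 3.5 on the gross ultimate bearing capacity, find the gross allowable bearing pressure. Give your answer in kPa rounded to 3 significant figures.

q = γ·D_f = 18.6 × 2.15 = 39.99 kPa.
For the ½γBN_γ term take γ' = 20.6 − 9.81 = 10.79 kN/m³ (soil below base is submerged).
q·N_q = 39.99 × 64.2 = 2567.4 kPa
0.5·γ·B·N_γ·s_γ = 0.5 × 10.79 × 2.73 × 79.5 × 0.6 = 702.54 kPa
q_ult = 2567.4 + 702.54 = 3269.9 kPa.
q_all = 3269.9 / 3.5 = 934.26 kPa.

q_all ≈ 934 kPa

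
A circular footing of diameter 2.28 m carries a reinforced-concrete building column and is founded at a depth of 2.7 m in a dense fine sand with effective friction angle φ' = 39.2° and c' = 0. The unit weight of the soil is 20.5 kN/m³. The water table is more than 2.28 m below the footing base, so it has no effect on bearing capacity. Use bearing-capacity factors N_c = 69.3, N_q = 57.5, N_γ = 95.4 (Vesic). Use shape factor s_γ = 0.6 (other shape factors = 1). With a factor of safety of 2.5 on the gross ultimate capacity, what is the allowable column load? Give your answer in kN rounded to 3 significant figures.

P_all ≈ 7380 kN

q = γ·D_f = 20.5 × 2.7 = 55.35 kPa.
q·N_q = 55.35 × 57.5 = 3182.6 kPa
0.5·γ·B·N_γ·s_γ = 0.5 × 20.5 × 2.28 × 95.4 × 0.6 = 1337.7 kPa
q_ult = 3182.6 + 1337.7 = 4520.3 kPa.
Gross allowable pressure q_all = 4520.3 / 2.5 = 1808.1 kPa.
Footing area = 4.0828 m², so allowable column load = 1808.1 × 4.0828 = 7382.2 kN.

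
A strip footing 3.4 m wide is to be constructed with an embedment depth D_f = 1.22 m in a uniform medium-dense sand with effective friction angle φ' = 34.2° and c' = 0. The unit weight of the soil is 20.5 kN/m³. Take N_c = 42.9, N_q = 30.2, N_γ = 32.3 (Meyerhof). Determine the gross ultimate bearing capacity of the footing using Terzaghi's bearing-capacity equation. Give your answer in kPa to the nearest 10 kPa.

q = γ·D_f = 20.5 × 1.22 = 25.01 kPa.
q·N_q = 25.01 × 30.2 = 755.3 kPa
0.5·γ·B·N_γ = 0.5 × 20.5 × 3.4 × 32.3 = 1125.7 kPa
q_ult = 755.3 + 1125.7 = 1881 kPa.

q_ult ≈ 1880 kPa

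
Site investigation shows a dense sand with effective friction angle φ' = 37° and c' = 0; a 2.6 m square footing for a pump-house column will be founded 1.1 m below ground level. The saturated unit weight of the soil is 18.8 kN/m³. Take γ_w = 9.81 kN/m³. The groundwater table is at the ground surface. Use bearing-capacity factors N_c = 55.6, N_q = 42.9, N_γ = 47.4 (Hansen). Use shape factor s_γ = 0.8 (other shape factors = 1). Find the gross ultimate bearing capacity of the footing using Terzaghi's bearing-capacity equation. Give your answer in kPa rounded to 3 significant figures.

q_ult ≈ 867 kPa

γ' = 18.8 − 9.81 = 8.99 kN/m³ (submerged throughout). q = 8.99 × 1.1 = 9.889 kPa; the same γ' applies in the ½γBN_γ term.
q·N_q = 9.889 × 42.9 = 424.24 kPa
0.5·γ·B·N_γ·s_γ = 0.5 × 8.99 × 2.6 × 47.4 × 0.8 = 443.17 kPa
q_ult = 424.24 + 443.17 = 867.41 kPa.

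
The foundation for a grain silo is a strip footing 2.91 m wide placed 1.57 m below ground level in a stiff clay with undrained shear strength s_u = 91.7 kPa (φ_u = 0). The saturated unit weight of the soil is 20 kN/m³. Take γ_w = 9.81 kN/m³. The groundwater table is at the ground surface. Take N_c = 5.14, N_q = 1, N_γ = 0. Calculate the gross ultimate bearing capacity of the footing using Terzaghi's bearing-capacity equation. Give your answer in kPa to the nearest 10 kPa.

γ' = 20 − 9.81 = 10.19 kN/m³ (submerged throughout). q = 10.19 × 1.57 = 15.998 kPa.
c·N_c = 91.7 × 5.14 = 471.34 kPa
q·N_q = 15.998 × 1 = 15.998 kPa
q_ult = 471.34 + 15.998 = 487.34 kPa.

q_ult ≈ 490 kPa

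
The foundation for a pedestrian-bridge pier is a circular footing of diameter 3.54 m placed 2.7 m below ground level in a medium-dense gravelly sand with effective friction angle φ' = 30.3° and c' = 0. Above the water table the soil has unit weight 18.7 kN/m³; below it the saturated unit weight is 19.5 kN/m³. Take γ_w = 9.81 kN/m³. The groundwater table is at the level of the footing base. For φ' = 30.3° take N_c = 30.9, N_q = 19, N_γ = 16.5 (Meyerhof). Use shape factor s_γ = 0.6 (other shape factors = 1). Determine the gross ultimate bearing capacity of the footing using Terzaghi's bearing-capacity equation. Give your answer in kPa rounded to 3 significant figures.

q_ult ≈ 1130 kPa

Overburden at base level: q = 18.7 × 2.7 = 50.49 kPa.
Below the base the soil is submerged, so the ½γBN_γ term uses γ' = 19.5 − 9.81 = 9.69 kN/m³.
Surcharge term q·N_q = 50.49 × 19 = 959.31 kPa; self-weight term 0.5·γ·B·N_γ·s_γ = 0.5 × 9.69 × 3.54 × 16.5 × 0.6 = 169.8 kPa.
q_ult = 959.31 + 169.8 = 1129.1 kPa.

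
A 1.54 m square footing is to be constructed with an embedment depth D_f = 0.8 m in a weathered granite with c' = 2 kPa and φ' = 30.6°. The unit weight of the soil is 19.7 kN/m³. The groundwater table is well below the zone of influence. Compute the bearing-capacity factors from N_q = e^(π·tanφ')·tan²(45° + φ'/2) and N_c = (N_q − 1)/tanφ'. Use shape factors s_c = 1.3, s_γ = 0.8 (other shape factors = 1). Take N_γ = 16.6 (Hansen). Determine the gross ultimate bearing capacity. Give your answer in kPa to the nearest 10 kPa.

q_ult ≈ 590 kPa

tan30.6° = 0.5914, so N_q = e^(π×0.5914)·tan²(60.3°) = 6.41 × 3.074 = 19.7.
N_c = (19.7 − 1)/tan30.6° = 31.63.
q = γ·D_f = 19.7 × 0.8 = 15.76 kPa.
c·N_c·s_c = 2 × 31.626 × 1.3 = 82.228 kPa
q·N_q = 15.76 × 19.704 = 310.53 kPa
0.5·γ·B·N_γ·s_γ = 0.5 × 19.7 × 1.54 × 16.6 × 0.8 = 201.44 kPa
q_ult = 82.228 + 310.53 + 201.44 = 594.2 kPa.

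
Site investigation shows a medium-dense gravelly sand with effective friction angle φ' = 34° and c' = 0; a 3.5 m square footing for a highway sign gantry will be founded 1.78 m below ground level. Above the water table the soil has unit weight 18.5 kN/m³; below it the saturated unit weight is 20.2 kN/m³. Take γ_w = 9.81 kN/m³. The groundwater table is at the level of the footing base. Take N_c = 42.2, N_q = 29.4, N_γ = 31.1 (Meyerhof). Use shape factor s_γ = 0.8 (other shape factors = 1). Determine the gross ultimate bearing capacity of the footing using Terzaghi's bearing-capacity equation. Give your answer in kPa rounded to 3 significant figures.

Effective surcharge at the founding depth q = γ·D_f = 18.5 × 1.78 = 32.93 kPa.
The water table coincides with the base, so in the self-weight term γ → γ' = 10.39 kN/m³.
q_ult = q·N_q + 0.5·γ·B·N_γ·s_γ
     = 32.93 × 29.4 + 0.5 × 10.39 × 3.5 × 31.1 × 0.8
     = 968.14 + 452.38 = 1420.5 kPa.

q_ult ≈ 1420 kPa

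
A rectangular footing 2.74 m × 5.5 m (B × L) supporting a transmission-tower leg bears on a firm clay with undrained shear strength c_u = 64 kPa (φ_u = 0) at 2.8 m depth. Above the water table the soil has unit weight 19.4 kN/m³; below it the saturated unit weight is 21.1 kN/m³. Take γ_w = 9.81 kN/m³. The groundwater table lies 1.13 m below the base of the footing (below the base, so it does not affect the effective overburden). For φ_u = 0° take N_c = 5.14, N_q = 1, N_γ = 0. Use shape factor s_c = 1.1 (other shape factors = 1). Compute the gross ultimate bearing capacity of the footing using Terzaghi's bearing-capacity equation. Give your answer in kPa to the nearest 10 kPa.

q_ult ≈ 420 kPa

Effective surcharge at the founding depth q = γ·D_f = 19.4 × 2.8 = 54.32 kPa.
q_ult = c·N_c·s_c + q·N_q
     = 64 × 5.14 × 1.1 + 54.32 × 1
     = 361.86 + 54.32 = 416.18 kPa.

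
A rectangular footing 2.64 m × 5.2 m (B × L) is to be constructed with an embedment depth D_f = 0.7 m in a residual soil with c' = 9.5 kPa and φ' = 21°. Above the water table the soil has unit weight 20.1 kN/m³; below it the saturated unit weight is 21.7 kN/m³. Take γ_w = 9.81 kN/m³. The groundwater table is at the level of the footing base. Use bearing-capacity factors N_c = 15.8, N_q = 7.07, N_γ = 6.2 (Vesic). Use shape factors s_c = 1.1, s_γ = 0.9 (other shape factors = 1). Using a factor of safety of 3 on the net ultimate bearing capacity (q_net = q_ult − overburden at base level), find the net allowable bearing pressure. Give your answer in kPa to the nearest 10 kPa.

Effective surcharge at the founding depth q = γ·D_f = 20.1 × 0.7 = 14.07 kPa.
The water table coincides with the base, so in the self-weight term γ → γ' = 11.89 kN/m³.
q_ult = c·N_c·s_c + q·N_q + 0.5·γ·B·N_γ·s_γ
     = 9.5 × 15.8 × 1.1 + 14.07 × 7.07 + 0.5 × 11.89 × 2.64 × 6.2 × 0.9
     = 165.11 + 99.475 + 87.577 = 352.16 kPa.
q_net = 352.16 − 14.07 = 338.09 kPa.
q_all(net) = 338.09 / 3 = 112.7 kPa.

q_all(net) ≈ 110 kPa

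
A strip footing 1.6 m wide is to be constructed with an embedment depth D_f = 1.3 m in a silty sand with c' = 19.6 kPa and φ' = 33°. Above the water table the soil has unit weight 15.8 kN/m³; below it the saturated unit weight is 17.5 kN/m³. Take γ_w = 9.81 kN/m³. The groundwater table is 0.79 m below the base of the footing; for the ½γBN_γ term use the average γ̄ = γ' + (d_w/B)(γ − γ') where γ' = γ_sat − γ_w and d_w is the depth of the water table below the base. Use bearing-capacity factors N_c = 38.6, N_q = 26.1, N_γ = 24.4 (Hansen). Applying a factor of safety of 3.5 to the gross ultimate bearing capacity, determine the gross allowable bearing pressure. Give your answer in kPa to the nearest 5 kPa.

q = γ·D_f = 15.8 × 1.3 = 20.54 kPa.
γ' = 7.69 kN/m³; averaging over the depth B below the base, γ̄ = γ' + (d_w/B)(γ − γ') = 11.694 kN/m³.
c·N_c = 19.6 × 38.6 = 756.56 kPa
q·N_q = 20.54 × 26.1 = 536.09 kPa
0.5·γ·B·N_γ = 0.5 × 11.694 × 1.6 × 24.4 = 228.27 kPa
q_ult = 756.56 + 536.09 + 228.27 = 1520.9 kPa.
q_all = q_ult / FS = 1520.9 / 3.5 = 434.55 kPa.

q_all ≈ 435 kPa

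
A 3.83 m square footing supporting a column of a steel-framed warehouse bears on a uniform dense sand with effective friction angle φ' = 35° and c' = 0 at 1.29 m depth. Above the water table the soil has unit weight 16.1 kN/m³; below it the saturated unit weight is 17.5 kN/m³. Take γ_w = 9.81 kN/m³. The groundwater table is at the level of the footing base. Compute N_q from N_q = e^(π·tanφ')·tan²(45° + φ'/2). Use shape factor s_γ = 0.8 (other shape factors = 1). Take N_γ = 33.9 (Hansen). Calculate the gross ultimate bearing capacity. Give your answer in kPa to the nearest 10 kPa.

q_ult ≈ 1090 kPa

tan35° = 0.7002, so N_q = e^(π×0.7002)·tan²(62.5°) = 9.023 × 3.69 = 33.3.
q = γ·D_f = 16.1 × 1.29 = 20.769 kPa.
For the ½γBN_γ term take γ' = 17.5 − 9.81 = 7.69 kN/m³ (soil below base is submerged).
q·N_q = 20.769 × 33.296 = 691.53 kPa
0.5·γ·B·N_γ·s_γ = 0.5 × 7.69 × 3.83 × 33.9 × 0.8 = 399.38 kPa
q_ult = 691.53 + 399.38 = 1090.9 kPa.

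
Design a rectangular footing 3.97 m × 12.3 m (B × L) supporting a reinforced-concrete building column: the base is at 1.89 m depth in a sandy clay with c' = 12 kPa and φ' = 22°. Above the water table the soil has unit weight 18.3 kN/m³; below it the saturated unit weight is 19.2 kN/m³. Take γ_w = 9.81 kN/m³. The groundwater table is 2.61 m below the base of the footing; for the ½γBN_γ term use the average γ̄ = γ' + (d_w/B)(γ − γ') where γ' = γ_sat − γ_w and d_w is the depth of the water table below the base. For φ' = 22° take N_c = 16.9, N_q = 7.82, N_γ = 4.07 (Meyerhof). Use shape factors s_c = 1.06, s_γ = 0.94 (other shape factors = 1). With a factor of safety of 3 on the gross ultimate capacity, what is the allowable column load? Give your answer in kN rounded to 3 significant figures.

Overburden at base level: q = 18.3 × 1.89 = 34.587 kPa.
The water table is 2.61 m below the base (< B = 3.97 m), so the ½γBN_γ term uses γ̄ = γ' + (d_w/B)(γ − γ') = 9.39 + (2.61/3.97)(18.3 − 9.39) = 15.248 kN/m³.
Cohesion term c·N_c·s_c = 12 × 16.9 × 1.06 = 214.97 kPa; surcharge term q·N_q = 34.587 × 7.82 = 270.47 kPa; self-weight term 0.5·γ·B·N_γ·s_γ = 0.5 × 15.248 × 3.97 × 4.07 × 0.94 = 115.79 kPa.
q_ult = 214.97 + 270.47 + 115.79 = 601.23 kPa.
Gross allowable pressure q_all = 601.23 / 3 = 200.41 kPa.
Footing area = 48.831 m², so allowable column load = 200.41 × 48.831 = 9786.3 kN.

P_all ≈ 9790 kN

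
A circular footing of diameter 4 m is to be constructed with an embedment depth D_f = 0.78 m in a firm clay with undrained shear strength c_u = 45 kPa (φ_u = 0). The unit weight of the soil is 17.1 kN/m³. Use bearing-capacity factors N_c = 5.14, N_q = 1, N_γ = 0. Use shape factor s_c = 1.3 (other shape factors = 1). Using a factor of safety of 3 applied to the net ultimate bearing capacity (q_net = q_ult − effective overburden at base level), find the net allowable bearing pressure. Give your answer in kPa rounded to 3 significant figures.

q = γ·D_f = 17.1 × 0.78 = 13.338 kPa.
c·N_c·s_c = 45 × 5.14 × 1.3 = 300.69 kPa
q·N_q = 13.338 × 1 = 13.338 kPa
q_ult = 300.69 + 13.338 = 314.03 kPa.
Net ultimate: q_net = 314.03 − 13.338 = 300.69 kPa.
q_all(net) = 300.69 / 3 = 100.23 kPa.

q_all(net) ≈ 100 kPa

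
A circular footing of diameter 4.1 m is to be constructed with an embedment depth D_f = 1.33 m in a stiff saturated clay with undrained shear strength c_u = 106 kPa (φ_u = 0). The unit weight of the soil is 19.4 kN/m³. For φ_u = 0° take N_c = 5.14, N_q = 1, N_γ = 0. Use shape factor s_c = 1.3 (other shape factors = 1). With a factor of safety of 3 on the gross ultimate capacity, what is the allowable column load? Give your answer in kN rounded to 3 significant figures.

q = γ·D_f = 19.4 × 1.33 = 25.802 kPa.
c·N_c·s_c = 106 × 5.14 × 1.3 = 708.29 kPa
q·N_q = 25.802 × 1 = 25.802 kPa
q_ult = 708.29 + 25.802 = 734.09 kPa.
Gross allowable pressure q_all = 734.09 / 3 = 244.7 kPa.
Footing area = 13.2025 m², so allowable column load = 244.7 × 13.2025 = 3230.6 kN.

P_all ≈ 3230 kN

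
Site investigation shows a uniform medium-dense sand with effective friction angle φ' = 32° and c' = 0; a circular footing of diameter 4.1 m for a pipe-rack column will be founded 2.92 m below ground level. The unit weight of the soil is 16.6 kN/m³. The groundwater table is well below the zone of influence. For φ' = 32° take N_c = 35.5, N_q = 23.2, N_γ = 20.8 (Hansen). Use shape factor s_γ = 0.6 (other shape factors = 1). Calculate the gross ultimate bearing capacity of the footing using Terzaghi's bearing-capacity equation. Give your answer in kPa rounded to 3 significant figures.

q_ult ≈ 1550 kPa

Overburden at base level: q = 16.6 × 2.92 = 48.472 kPa.
Surcharge term q·N_q = 48.472 × 23.2 = 1124.6 kPa; self-weight term 0.5·γ·B·N_γ·s_γ = 0.5 × 16.6 × 4.1 × 20.8 × 0.6 = 424.69 kPa.
q_ult = 1124.6 + 424.69 = 1549.2 kPa.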